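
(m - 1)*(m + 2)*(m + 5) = m^3 + 6*m^2 + 3*m - 10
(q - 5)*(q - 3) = q^2 - 8*q + 15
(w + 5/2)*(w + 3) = w^2 + 11*w/2 + 15/2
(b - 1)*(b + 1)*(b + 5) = b^3 + 5*b^2 - b - 5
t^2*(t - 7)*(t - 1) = t^4 - 8*t^3 + 7*t^2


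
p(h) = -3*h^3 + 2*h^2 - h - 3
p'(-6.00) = -349.00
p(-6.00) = 723.00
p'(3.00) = -70.00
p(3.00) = -69.00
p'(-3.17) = -104.12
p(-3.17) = 115.83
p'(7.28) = -448.87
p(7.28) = -1061.77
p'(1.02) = -6.28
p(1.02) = -5.12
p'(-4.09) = -167.91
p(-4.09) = 239.80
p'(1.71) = -20.48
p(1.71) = -13.86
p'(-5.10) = -255.49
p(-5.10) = 452.07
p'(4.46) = -162.18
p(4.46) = -233.83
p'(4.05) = -132.42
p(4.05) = -173.54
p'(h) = -9*h^2 + 4*h - 1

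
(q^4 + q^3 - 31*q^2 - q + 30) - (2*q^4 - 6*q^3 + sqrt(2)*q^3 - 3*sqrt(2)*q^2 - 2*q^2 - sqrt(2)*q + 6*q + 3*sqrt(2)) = -q^4 - sqrt(2)*q^3 + 7*q^3 - 29*q^2 + 3*sqrt(2)*q^2 - 7*q + sqrt(2)*q - 3*sqrt(2) + 30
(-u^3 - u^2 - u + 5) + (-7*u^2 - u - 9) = -u^3 - 8*u^2 - 2*u - 4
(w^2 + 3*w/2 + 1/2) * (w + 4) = w^3 + 11*w^2/2 + 13*w/2 + 2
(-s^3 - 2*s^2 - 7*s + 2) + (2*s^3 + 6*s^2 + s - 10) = s^3 + 4*s^2 - 6*s - 8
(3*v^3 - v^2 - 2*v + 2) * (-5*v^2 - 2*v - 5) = -15*v^5 - v^4 - 3*v^3 - v^2 + 6*v - 10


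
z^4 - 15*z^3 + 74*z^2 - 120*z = z*(z - 6)*(z - 5)*(z - 4)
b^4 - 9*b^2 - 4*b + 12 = (b - 3)*(b - 1)*(b + 2)^2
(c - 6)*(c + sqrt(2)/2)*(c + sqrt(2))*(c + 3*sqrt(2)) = c^4 - 6*c^3 + 9*sqrt(2)*c^3/2 - 27*sqrt(2)*c^2 + 10*c^2 - 60*c + 3*sqrt(2)*c - 18*sqrt(2)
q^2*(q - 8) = q^3 - 8*q^2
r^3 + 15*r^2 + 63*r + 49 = (r + 1)*(r + 7)^2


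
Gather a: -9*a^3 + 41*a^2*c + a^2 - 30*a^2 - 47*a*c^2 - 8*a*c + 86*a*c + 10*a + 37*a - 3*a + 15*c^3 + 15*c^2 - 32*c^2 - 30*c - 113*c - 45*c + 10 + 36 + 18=-9*a^3 + a^2*(41*c - 29) + a*(-47*c^2 + 78*c + 44) + 15*c^3 - 17*c^2 - 188*c + 64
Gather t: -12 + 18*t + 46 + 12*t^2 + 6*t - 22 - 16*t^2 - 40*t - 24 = -4*t^2 - 16*t - 12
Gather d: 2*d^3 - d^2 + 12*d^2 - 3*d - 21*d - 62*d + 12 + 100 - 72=2*d^3 + 11*d^2 - 86*d + 40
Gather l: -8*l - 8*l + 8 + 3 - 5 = 6 - 16*l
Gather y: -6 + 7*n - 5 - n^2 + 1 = -n^2 + 7*n - 10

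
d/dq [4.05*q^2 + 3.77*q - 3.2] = 8.1*q + 3.77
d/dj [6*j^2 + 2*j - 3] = 12*j + 2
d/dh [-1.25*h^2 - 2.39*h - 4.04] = -2.5*h - 2.39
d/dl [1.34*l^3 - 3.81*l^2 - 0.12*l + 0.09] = 4.02*l^2 - 7.62*l - 0.12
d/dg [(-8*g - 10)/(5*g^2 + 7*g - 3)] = 2*(20*g^2 + 50*g + 47)/(25*g^4 + 70*g^3 + 19*g^2 - 42*g + 9)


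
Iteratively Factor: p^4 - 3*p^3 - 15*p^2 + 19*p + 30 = (p - 5)*(p^3 + 2*p^2 - 5*p - 6) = (p - 5)*(p + 1)*(p^2 + p - 6) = (p - 5)*(p - 2)*(p + 1)*(p + 3)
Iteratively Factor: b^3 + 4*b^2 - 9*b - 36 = (b - 3)*(b^2 + 7*b + 12) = (b - 3)*(b + 3)*(b + 4)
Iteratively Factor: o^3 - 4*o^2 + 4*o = (o - 2)*(o^2 - 2*o) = (o - 2)^2*(o)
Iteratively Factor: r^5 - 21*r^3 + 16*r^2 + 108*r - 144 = (r - 2)*(r^4 + 2*r^3 - 17*r^2 - 18*r + 72) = (r - 2)^2*(r^3 + 4*r^2 - 9*r - 36) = (r - 2)^2*(r + 3)*(r^2 + r - 12) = (r - 3)*(r - 2)^2*(r + 3)*(r + 4)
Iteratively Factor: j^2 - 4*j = (j)*(j - 4)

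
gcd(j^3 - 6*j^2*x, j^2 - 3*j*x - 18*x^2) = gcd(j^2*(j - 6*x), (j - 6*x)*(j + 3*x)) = -j + 6*x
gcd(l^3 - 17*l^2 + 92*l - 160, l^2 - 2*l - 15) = l - 5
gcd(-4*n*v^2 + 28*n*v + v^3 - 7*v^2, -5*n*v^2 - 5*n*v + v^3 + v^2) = v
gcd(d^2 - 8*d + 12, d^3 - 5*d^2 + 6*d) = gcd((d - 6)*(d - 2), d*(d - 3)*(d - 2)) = d - 2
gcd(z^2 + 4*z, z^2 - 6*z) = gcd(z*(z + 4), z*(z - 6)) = z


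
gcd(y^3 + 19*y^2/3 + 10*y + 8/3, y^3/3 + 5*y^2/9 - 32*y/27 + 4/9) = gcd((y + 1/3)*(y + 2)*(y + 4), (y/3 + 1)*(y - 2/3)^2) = 1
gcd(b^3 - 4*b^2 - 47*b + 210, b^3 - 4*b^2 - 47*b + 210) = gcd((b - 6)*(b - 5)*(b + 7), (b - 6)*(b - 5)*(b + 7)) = b^3 - 4*b^2 - 47*b + 210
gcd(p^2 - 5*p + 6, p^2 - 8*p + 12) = p - 2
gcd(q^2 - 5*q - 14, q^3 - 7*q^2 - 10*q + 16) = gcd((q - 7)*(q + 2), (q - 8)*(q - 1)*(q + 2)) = q + 2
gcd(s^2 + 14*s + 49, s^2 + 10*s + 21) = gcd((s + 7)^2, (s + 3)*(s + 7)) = s + 7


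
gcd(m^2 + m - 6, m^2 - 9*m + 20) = 1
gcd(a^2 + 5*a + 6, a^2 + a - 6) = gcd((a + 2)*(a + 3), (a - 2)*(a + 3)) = a + 3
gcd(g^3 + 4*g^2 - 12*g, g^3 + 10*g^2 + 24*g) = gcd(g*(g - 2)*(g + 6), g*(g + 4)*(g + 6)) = g^2 + 6*g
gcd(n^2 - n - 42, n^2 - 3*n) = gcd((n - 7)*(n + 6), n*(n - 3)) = 1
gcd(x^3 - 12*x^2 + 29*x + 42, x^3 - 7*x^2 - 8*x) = x + 1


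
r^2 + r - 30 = (r - 5)*(r + 6)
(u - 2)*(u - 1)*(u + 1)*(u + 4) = u^4 + 2*u^3 - 9*u^2 - 2*u + 8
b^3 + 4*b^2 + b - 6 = (b - 1)*(b + 2)*(b + 3)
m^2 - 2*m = m*(m - 2)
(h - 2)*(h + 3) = h^2 + h - 6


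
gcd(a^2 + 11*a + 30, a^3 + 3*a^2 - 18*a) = a + 6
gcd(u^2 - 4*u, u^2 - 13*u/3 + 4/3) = u - 4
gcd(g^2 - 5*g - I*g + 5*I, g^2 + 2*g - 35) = g - 5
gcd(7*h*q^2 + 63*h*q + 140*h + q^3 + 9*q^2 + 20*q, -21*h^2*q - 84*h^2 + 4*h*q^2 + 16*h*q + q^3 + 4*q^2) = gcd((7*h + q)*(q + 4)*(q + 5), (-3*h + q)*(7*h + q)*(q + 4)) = 7*h*q + 28*h + q^2 + 4*q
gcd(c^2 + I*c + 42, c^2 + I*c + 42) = c^2 + I*c + 42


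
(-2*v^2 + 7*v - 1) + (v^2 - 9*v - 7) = -v^2 - 2*v - 8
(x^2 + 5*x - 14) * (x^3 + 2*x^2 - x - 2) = x^5 + 7*x^4 - 5*x^3 - 35*x^2 + 4*x + 28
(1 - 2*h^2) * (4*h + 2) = -8*h^3 - 4*h^2 + 4*h + 2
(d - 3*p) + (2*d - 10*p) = 3*d - 13*p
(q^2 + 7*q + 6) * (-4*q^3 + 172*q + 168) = -4*q^5 - 28*q^4 + 148*q^3 + 1372*q^2 + 2208*q + 1008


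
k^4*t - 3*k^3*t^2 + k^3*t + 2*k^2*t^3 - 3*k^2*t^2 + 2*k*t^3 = k*(k - 2*t)*(k - t)*(k*t + t)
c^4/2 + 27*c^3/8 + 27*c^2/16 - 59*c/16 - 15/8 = (c/2 + 1/4)*(c - 1)*(c + 5/4)*(c + 6)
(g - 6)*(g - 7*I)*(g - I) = g^3 - 6*g^2 - 8*I*g^2 - 7*g + 48*I*g + 42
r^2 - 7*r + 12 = (r - 4)*(r - 3)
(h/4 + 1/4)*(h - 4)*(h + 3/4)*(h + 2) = h^4/4 - h^3/16 - 43*h^2/16 - 31*h/8 - 3/2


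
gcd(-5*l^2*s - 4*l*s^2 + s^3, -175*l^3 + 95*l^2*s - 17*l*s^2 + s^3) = -5*l + s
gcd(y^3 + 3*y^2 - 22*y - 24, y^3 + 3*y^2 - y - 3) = y + 1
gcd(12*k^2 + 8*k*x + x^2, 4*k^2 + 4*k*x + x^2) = 2*k + x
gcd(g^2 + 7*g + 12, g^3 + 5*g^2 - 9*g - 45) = g + 3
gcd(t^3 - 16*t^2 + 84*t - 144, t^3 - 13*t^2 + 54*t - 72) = t^2 - 10*t + 24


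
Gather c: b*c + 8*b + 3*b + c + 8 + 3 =11*b + c*(b + 1) + 11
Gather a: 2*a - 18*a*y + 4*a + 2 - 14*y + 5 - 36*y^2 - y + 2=a*(6 - 18*y) - 36*y^2 - 15*y + 9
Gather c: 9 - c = 9 - c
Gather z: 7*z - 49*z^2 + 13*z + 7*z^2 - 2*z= -42*z^2 + 18*z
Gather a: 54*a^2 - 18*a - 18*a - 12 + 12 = 54*a^2 - 36*a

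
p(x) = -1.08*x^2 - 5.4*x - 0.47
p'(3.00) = -11.88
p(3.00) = -26.39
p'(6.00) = -18.36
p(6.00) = -71.75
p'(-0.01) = -5.38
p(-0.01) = -0.42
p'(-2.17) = -0.71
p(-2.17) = 6.16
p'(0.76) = -7.04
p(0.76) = -5.20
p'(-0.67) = -3.95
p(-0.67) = 2.66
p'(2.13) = -10.00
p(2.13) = -16.87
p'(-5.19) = 5.81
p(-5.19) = -1.53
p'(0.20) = -5.83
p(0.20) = -1.59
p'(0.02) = -5.44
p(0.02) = -0.58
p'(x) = -2.16*x - 5.4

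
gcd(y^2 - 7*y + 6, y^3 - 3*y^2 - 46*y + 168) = y - 6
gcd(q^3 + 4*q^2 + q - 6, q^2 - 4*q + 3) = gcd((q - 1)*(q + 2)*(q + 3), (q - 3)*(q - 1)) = q - 1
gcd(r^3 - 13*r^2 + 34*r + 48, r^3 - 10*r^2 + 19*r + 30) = r^2 - 5*r - 6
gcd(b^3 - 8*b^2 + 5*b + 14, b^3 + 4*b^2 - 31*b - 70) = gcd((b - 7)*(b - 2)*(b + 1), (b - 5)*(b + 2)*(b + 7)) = 1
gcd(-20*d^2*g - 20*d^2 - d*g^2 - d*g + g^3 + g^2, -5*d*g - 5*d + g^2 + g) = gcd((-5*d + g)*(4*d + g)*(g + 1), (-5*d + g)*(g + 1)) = 5*d*g + 5*d - g^2 - g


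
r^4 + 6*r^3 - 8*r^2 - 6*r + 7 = (r - 1)^2*(r + 1)*(r + 7)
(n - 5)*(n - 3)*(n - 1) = n^3 - 9*n^2 + 23*n - 15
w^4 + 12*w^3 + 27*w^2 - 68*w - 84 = (w - 2)*(w + 1)*(w + 6)*(w + 7)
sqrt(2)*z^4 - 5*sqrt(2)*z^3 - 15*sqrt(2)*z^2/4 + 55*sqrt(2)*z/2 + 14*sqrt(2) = (z - 4)*(z - 7/2)*(z + 2)*(sqrt(2)*z + sqrt(2)/2)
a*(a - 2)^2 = a^3 - 4*a^2 + 4*a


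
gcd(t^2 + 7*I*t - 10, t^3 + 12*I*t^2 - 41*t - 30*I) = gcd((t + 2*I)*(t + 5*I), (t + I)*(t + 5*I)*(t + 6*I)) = t + 5*I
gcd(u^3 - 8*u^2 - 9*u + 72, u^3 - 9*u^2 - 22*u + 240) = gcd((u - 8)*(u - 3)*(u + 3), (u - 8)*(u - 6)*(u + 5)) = u - 8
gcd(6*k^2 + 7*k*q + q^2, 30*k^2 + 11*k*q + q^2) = 6*k + q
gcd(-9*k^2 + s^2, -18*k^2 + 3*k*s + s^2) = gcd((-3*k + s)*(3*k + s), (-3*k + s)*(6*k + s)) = -3*k + s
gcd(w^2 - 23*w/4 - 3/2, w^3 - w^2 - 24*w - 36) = w - 6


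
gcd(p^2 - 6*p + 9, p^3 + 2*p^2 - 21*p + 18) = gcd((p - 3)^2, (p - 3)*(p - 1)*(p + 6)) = p - 3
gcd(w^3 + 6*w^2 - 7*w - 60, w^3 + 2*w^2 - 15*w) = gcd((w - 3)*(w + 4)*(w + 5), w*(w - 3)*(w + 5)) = w^2 + 2*w - 15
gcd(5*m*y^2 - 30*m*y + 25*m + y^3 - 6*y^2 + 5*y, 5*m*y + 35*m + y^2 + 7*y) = 5*m + y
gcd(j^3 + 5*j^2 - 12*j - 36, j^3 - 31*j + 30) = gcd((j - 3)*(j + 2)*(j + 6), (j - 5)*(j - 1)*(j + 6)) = j + 6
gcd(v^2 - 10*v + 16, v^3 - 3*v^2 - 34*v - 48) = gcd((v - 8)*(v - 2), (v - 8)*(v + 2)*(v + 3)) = v - 8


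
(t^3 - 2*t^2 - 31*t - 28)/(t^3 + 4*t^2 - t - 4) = (t - 7)/(t - 1)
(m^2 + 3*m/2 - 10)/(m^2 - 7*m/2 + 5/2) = (m + 4)/(m - 1)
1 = 1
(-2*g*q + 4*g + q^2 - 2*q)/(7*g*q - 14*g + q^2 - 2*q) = (-2*g + q)/(7*g + q)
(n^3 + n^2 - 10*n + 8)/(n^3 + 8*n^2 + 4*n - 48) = (n - 1)/(n + 6)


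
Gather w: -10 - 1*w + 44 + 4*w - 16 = 3*w + 18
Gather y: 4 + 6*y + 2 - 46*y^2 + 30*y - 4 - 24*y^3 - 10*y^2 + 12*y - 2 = -24*y^3 - 56*y^2 + 48*y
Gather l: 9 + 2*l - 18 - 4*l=-2*l - 9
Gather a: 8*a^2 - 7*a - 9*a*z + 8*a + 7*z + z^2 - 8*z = 8*a^2 + a*(1 - 9*z) + z^2 - z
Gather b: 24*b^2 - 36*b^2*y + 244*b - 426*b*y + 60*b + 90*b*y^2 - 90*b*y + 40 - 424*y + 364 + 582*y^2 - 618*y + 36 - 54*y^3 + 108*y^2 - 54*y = b^2*(24 - 36*y) + b*(90*y^2 - 516*y + 304) - 54*y^3 + 690*y^2 - 1096*y + 440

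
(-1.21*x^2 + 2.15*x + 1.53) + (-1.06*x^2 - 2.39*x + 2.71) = -2.27*x^2 - 0.24*x + 4.24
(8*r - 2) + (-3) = 8*r - 5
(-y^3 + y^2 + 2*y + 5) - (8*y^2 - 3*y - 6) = -y^3 - 7*y^2 + 5*y + 11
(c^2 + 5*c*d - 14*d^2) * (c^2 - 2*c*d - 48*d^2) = c^4 + 3*c^3*d - 72*c^2*d^2 - 212*c*d^3 + 672*d^4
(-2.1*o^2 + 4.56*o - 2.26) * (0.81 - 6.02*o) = 12.642*o^3 - 29.1522*o^2 + 17.2988*o - 1.8306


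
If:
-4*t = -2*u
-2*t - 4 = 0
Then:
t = -2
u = -4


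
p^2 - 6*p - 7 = (p - 7)*(p + 1)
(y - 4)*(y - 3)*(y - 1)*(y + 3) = y^4 - 5*y^3 - 5*y^2 + 45*y - 36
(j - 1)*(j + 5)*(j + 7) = j^3 + 11*j^2 + 23*j - 35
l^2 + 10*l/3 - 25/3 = (l - 5/3)*(l + 5)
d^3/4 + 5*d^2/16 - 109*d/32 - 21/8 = (d/4 + 1)*(d - 7/2)*(d + 3/4)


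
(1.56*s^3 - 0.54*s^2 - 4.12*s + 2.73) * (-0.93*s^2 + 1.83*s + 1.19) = -1.4508*s^5 + 3.357*s^4 + 4.6998*s^3 - 10.7211*s^2 + 0.0930999999999997*s + 3.2487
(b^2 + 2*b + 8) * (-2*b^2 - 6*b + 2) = -2*b^4 - 10*b^3 - 26*b^2 - 44*b + 16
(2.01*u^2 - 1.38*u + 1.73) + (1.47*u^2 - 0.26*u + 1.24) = 3.48*u^2 - 1.64*u + 2.97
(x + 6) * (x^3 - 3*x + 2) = x^4 + 6*x^3 - 3*x^2 - 16*x + 12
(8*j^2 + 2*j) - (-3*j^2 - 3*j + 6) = 11*j^2 + 5*j - 6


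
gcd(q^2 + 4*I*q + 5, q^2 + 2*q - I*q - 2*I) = q - I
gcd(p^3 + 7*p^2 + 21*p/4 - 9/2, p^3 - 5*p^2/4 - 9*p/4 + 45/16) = p + 3/2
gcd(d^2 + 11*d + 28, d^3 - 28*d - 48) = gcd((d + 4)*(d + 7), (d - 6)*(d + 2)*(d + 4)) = d + 4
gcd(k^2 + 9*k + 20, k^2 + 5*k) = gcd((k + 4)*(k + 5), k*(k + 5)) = k + 5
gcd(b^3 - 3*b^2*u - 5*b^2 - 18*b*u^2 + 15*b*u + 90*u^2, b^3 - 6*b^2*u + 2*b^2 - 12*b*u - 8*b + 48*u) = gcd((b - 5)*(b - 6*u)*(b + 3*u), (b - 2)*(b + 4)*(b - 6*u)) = -b + 6*u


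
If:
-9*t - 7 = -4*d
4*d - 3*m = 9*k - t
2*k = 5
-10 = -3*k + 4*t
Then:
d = 11/32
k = 5/2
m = -29/4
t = -5/8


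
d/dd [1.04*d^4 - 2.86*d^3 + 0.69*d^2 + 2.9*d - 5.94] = 4.16*d^3 - 8.58*d^2 + 1.38*d + 2.9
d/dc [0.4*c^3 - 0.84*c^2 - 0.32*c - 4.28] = 1.2*c^2 - 1.68*c - 0.32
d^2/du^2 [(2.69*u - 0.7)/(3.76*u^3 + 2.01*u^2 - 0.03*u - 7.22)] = (228.180864*u^5 + 3.22382399999992*u^4 - 62.302518*u^3 + 859.816956*u^2 + 120.461928*u - 21.483648)/(53.157376*u^9 + 85.249728*u^8 + 44.299944*u^7 - 299.460183*u^6 - 327.748689*u^5 - 82.616643*u^4 + 590.620521*u^3 + 314.314758*u^2 - 4.691556*u - 376.367048)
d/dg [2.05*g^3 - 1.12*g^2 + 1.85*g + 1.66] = 6.15*g^2 - 2.24*g + 1.85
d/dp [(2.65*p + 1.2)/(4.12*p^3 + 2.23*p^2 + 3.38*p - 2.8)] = (10.918*p^3 + 5.9095*p^2 + 8.957*p - (2.65*p + 1.2)*(12.36*p^2 + 4.46*p + 3.38) - 7.42)/(4.12*p^3 + 2.23*p^2 + 3.38*p - 2.8)^2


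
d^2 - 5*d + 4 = (d - 4)*(d - 1)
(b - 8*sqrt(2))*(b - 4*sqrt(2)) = b^2 - 12*sqrt(2)*b + 64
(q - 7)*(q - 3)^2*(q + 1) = q^4 - 12*q^3 + 38*q^2 - 12*q - 63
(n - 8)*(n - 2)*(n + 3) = n^3 - 7*n^2 - 14*n + 48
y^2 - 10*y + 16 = (y - 8)*(y - 2)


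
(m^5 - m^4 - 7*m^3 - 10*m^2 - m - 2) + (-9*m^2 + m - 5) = m^5 - m^4 - 7*m^3 - 19*m^2 - 7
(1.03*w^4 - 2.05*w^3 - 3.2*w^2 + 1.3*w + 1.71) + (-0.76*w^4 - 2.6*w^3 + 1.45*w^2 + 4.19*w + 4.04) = 0.27*w^4 - 4.65*w^3 - 1.75*w^2 + 5.49*w + 5.75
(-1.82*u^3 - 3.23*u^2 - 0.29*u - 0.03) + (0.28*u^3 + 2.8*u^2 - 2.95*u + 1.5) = -1.54*u^3 - 0.43*u^2 - 3.24*u + 1.47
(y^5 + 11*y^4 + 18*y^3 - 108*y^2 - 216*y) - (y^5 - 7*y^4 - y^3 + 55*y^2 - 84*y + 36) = 18*y^4 + 19*y^3 - 163*y^2 - 132*y - 36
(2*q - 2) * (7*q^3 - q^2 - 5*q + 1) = 14*q^4 - 16*q^3 - 8*q^2 + 12*q - 2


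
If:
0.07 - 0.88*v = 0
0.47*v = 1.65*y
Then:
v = 0.08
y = 0.02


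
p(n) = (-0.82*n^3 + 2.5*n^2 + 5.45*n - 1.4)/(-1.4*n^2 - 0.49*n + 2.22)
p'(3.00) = 1.11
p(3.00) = -1.29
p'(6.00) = 0.67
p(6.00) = 1.09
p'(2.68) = 1.34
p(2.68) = -1.68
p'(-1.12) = 5.10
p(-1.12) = -3.18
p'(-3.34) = 0.80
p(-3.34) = -3.30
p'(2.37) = 1.74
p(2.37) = -2.15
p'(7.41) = 0.64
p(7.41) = 2.01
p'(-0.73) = 1.99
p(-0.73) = -2.03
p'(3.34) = 0.97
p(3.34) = -0.94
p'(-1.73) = 6.30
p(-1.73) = -0.80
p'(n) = (2.8*n + 0.49)*(-0.82*n^3 + 2.5*n^2 + 5.45*n - 1.4)/(-1.4*n^2 - 0.49*n + 2.22)^2 + (-2.46*n^2 + 5.0*n + 5.45)/(-1.4*n^2 - 0.49*n + 2.22) = (1.148*n^4 + 0.8036*n^3 + 0.9438*n^2 + 7.18*n + 11.413)/(1.96*n^4 + 1.372*n^3 - 5.9759*n^2 - 2.1756*n + 4.9284)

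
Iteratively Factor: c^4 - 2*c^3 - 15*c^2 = (c)*(c^3 - 2*c^2 - 15*c) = c^2*(c^2 - 2*c - 15) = c^2*(c - 5)*(c + 3)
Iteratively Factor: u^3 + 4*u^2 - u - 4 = (u + 4)*(u^2 - 1) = (u - 1)*(u + 4)*(u + 1)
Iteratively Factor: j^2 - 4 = (j - 2)*(j + 2)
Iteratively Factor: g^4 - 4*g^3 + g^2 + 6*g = (g - 2)*(g^3 - 2*g^2 - 3*g) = g*(g - 2)*(g^2 - 2*g - 3) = g*(g - 3)*(g - 2)*(g + 1)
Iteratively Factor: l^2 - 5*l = (l - 5)*(l)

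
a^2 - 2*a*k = a*(a - 2*k)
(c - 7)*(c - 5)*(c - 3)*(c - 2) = c^4 - 17*c^3 + 101*c^2 - 247*c + 210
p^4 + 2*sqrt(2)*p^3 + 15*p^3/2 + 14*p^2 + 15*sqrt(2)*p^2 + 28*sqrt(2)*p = p*(p + 7/2)*(p + 4)*(p + 2*sqrt(2))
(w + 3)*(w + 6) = w^2 + 9*w + 18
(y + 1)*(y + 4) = y^2 + 5*y + 4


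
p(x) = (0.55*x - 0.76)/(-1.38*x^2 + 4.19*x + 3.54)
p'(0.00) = 0.41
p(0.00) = -0.21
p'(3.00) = 0.42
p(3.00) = 0.24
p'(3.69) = 173.73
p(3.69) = 6.02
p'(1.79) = 0.09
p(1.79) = 0.03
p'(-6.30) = 0.01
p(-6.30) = 0.05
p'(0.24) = 0.23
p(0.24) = -0.14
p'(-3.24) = 0.03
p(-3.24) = 0.10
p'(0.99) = 0.09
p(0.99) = -0.03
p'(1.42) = 0.08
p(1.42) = 0.00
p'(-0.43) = 2.81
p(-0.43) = -0.67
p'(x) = (0.55*x - 0.76)*(2.76*x - 4.19)/(-1.38*x^2 + 4.19*x + 3.54)^2 + 0.55/(-1.38*x^2 + 4.19*x + 3.54)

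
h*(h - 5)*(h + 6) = h^3 + h^2 - 30*h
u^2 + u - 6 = (u - 2)*(u + 3)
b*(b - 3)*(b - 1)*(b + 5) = b^4 + b^3 - 17*b^2 + 15*b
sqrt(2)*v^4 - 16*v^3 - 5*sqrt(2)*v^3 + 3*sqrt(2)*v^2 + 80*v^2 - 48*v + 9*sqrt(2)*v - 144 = (v - 3)^2*(v - 8*sqrt(2))*(sqrt(2)*v + sqrt(2))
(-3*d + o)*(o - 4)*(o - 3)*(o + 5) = -3*d*o^3 + 6*d*o^2 + 69*d*o - 180*d + o^4 - 2*o^3 - 23*o^2 + 60*o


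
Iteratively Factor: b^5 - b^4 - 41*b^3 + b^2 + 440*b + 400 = (b + 4)*(b^4 - 5*b^3 - 21*b^2 + 85*b + 100) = (b - 5)*(b + 4)*(b^3 - 21*b - 20) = (b - 5)^2*(b + 4)*(b^2 + 5*b + 4) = (b - 5)^2*(b + 4)^2*(b + 1)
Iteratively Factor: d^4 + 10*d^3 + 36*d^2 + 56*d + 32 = (d + 4)*(d^3 + 6*d^2 + 12*d + 8) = (d + 2)*(d + 4)*(d^2 + 4*d + 4) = (d + 2)^2*(d + 4)*(d + 2)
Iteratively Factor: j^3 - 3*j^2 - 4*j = (j)*(j^2 - 3*j - 4) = j*(j + 1)*(j - 4)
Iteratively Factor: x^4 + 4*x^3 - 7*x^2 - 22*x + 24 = (x - 1)*(x^3 + 5*x^2 - 2*x - 24) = (x - 2)*(x - 1)*(x^2 + 7*x + 12) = (x - 2)*(x - 1)*(x + 3)*(x + 4)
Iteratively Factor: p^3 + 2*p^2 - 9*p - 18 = (p + 3)*(p^2 - p - 6) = (p + 2)*(p + 3)*(p - 3)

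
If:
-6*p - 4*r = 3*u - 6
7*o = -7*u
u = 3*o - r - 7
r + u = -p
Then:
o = 8/5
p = 11/5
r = -3/5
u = -8/5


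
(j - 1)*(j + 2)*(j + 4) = j^3 + 5*j^2 + 2*j - 8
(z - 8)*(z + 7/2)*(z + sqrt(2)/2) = z^3 - 9*z^2/2 + sqrt(2)*z^2/2 - 28*z - 9*sqrt(2)*z/4 - 14*sqrt(2)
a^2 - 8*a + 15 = (a - 5)*(a - 3)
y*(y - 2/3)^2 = y^3 - 4*y^2/3 + 4*y/9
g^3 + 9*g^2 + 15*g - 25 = (g - 1)*(g + 5)^2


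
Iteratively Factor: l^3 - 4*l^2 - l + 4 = (l - 4)*(l^2 - 1) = (l - 4)*(l - 1)*(l + 1)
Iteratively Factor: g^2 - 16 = (g - 4)*(g + 4)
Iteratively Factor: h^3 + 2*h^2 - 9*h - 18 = (h - 3)*(h^2 + 5*h + 6) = (h - 3)*(h + 2)*(h + 3)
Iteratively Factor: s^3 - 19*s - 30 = (s + 3)*(s^2 - 3*s - 10) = (s + 2)*(s + 3)*(s - 5)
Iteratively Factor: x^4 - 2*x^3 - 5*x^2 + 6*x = (x + 2)*(x^3 - 4*x^2 + 3*x) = (x - 3)*(x + 2)*(x^2 - x) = (x - 3)*(x - 1)*(x + 2)*(x)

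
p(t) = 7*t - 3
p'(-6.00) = 7.00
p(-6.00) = -45.00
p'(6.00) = 7.00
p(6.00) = 39.00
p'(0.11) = 7.00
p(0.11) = -2.23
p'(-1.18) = 7.00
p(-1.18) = -11.26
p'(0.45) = 7.00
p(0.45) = 0.15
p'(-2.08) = 7.00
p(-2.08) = -17.56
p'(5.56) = 7.00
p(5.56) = 35.92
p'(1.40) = 7.00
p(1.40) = 6.80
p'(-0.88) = 7.00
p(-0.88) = -9.16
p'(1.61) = 7.00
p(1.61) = 8.27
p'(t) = 7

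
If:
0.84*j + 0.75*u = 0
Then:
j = -0.892857142857143*u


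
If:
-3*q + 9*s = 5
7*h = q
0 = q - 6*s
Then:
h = -10/21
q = -10/3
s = -5/9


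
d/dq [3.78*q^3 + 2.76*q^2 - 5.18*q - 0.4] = 11.34*q^2 + 5.52*q - 5.18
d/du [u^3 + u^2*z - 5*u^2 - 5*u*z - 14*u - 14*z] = 3*u^2 + 2*u*z - 10*u - 5*z - 14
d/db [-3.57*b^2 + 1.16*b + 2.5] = 1.16 - 7.14*b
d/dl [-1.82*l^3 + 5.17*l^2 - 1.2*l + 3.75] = -5.46*l^2 + 10.34*l - 1.2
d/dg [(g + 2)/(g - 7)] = -9/(g - 7)^2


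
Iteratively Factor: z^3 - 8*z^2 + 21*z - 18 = (z - 3)*(z^2 - 5*z + 6) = (z - 3)^2*(z - 2)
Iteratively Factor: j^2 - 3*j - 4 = (j - 4)*(j + 1)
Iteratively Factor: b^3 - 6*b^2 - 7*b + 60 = (b - 4)*(b^2 - 2*b - 15) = (b - 5)*(b - 4)*(b + 3)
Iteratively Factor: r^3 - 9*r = (r + 3)*(r^2 - 3*r) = (r - 3)*(r + 3)*(r)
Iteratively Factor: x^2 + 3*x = (x + 3)*(x)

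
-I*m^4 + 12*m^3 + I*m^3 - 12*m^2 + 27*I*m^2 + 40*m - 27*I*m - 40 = (m - I)*(m + 5*I)*(m + 8*I)*(-I*m + I)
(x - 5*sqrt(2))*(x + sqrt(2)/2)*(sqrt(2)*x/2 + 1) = sqrt(2)*x^3/2 - 7*x^2/2 - 7*sqrt(2)*x - 5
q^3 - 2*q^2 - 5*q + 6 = (q - 3)*(q - 1)*(q + 2)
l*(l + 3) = l^2 + 3*l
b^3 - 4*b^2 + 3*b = b*(b - 3)*(b - 1)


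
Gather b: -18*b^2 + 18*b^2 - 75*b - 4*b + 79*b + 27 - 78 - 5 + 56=0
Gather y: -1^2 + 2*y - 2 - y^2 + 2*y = -y^2 + 4*y - 3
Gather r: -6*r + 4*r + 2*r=0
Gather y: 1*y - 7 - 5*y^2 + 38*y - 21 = -5*y^2 + 39*y - 28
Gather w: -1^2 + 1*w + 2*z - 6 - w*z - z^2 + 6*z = w*(1 - z) - z^2 + 8*z - 7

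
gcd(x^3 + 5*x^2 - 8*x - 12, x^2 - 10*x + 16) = x - 2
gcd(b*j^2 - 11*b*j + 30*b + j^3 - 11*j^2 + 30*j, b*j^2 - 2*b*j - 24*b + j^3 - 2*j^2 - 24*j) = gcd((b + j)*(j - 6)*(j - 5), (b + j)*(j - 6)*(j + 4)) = b*j - 6*b + j^2 - 6*j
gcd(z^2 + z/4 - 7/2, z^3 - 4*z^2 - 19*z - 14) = z + 2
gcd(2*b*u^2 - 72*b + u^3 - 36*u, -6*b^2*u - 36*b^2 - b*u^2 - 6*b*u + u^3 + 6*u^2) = 2*b*u + 12*b + u^2 + 6*u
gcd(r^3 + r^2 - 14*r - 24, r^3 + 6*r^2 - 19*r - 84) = r^2 - r - 12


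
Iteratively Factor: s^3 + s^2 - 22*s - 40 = (s + 4)*(s^2 - 3*s - 10) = (s + 2)*(s + 4)*(s - 5)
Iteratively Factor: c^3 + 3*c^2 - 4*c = (c + 4)*(c^2 - c) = (c - 1)*(c + 4)*(c)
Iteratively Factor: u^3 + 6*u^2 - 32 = (u - 2)*(u^2 + 8*u + 16) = (u - 2)*(u + 4)*(u + 4)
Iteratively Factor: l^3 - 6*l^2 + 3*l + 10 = (l + 1)*(l^2 - 7*l + 10) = (l - 5)*(l + 1)*(l - 2)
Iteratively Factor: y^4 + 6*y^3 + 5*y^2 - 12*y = (y + 3)*(y^3 + 3*y^2 - 4*y) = (y - 1)*(y + 3)*(y^2 + 4*y) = y*(y - 1)*(y + 3)*(y + 4)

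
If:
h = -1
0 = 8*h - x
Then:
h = -1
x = -8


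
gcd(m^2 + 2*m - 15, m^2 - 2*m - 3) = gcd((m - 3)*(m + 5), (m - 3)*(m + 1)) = m - 3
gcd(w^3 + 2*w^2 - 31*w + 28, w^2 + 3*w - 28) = w^2 + 3*w - 28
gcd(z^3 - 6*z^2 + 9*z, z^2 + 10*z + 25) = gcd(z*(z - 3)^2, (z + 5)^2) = 1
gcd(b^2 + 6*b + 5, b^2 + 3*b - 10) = b + 5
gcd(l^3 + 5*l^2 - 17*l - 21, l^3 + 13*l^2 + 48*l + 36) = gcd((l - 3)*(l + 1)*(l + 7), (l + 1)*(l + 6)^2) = l + 1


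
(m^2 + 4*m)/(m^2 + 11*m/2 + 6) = 2*m/(2*m + 3)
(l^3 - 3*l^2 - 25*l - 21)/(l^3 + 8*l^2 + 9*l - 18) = (l^2 - 6*l - 7)/(l^2 + 5*l - 6)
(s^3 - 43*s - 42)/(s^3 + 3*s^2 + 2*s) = (s^2 - s - 42)/(s*(s + 2))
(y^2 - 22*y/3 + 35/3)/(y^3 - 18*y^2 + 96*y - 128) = (3*y^2 - 22*y + 35)/(3*(y^3 - 18*y^2 + 96*y - 128))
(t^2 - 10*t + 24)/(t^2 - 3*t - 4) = (t - 6)/(t + 1)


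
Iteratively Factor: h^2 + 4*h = (h + 4)*(h)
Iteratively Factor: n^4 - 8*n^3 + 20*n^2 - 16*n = (n - 4)*(n^3 - 4*n^2 + 4*n) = (n - 4)*(n - 2)*(n^2 - 2*n) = n*(n - 4)*(n - 2)*(n - 2)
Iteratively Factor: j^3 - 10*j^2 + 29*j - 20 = (j - 4)*(j^2 - 6*j + 5) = (j - 4)*(j - 1)*(j - 5)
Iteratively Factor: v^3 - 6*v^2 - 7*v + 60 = (v - 4)*(v^2 - 2*v - 15) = (v - 5)*(v - 4)*(v + 3)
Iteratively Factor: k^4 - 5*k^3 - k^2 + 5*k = (k - 5)*(k^3 - k) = (k - 5)*(k + 1)*(k^2 - k) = (k - 5)*(k - 1)*(k + 1)*(k)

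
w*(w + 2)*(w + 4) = w^3 + 6*w^2 + 8*w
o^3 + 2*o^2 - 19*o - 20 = (o - 4)*(o + 1)*(o + 5)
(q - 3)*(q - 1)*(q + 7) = q^3 + 3*q^2 - 25*q + 21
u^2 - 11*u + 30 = (u - 6)*(u - 5)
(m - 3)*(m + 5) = m^2 + 2*m - 15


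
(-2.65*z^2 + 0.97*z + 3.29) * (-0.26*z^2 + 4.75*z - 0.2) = 0.689*z^4 - 12.8397*z^3 + 4.2821*z^2 + 15.4335*z - 0.658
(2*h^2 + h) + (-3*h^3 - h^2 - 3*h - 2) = -3*h^3 + h^2 - 2*h - 2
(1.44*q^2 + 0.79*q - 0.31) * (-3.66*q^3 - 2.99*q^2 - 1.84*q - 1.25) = -5.2704*q^5 - 7.197*q^4 - 3.8771*q^3 - 2.3267*q^2 - 0.4171*q + 0.3875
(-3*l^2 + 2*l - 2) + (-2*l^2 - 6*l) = -5*l^2 - 4*l - 2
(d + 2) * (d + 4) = d^2 + 6*d + 8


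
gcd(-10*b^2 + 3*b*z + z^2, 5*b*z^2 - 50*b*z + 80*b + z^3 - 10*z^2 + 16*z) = 5*b + z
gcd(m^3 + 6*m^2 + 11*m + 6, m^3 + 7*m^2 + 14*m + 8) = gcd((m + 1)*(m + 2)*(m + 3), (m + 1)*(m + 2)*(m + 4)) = m^2 + 3*m + 2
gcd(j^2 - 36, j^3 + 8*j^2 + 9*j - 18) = j + 6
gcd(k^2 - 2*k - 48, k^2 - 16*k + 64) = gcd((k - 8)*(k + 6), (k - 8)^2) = k - 8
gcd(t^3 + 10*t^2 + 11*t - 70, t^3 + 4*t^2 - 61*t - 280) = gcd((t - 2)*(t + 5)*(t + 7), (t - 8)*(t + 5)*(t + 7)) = t^2 + 12*t + 35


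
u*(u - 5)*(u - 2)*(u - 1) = u^4 - 8*u^3 + 17*u^2 - 10*u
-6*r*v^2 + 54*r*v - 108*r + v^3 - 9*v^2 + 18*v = (-6*r + v)*(v - 6)*(v - 3)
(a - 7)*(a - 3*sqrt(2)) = a^2 - 7*a - 3*sqrt(2)*a + 21*sqrt(2)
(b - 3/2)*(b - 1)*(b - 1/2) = b^3 - 3*b^2 + 11*b/4 - 3/4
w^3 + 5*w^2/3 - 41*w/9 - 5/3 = (w - 5/3)*(w + 1/3)*(w + 3)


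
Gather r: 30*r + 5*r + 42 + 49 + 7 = 35*r + 98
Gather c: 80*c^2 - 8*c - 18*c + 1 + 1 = 80*c^2 - 26*c + 2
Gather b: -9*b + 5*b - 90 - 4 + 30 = -4*b - 64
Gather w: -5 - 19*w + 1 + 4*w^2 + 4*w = 4*w^2 - 15*w - 4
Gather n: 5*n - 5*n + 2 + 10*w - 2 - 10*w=0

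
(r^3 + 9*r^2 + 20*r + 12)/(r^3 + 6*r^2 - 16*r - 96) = (r^2 + 3*r + 2)/(r^2 - 16)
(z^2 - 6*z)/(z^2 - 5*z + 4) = z*(z - 6)/(z^2 - 5*z + 4)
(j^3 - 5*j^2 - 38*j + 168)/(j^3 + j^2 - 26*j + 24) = (j - 7)/(j - 1)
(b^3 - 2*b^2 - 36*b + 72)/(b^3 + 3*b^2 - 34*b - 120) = (b^2 + 4*b - 12)/(b^2 + 9*b + 20)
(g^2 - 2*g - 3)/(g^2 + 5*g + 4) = (g - 3)/(g + 4)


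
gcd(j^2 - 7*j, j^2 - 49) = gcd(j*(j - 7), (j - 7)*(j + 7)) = j - 7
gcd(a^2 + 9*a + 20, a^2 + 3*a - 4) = a + 4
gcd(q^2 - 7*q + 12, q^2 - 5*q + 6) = q - 3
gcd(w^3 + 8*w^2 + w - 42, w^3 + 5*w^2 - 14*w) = w^2 + 5*w - 14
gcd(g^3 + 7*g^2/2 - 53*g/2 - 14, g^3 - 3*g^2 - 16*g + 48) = g - 4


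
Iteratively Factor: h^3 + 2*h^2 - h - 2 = (h + 2)*(h^2 - 1) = (h - 1)*(h + 2)*(h + 1)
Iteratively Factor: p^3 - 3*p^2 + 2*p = (p)*(p^2 - 3*p + 2) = p*(p - 1)*(p - 2)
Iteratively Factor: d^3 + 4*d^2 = (d)*(d^2 + 4*d) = d^2*(d + 4)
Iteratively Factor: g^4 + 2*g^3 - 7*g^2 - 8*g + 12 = (g - 2)*(g^3 + 4*g^2 + g - 6) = (g - 2)*(g - 1)*(g^2 + 5*g + 6) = (g - 2)*(g - 1)*(g + 3)*(g + 2)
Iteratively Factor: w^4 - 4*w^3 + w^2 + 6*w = (w + 1)*(w^3 - 5*w^2 + 6*w) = (w - 2)*(w + 1)*(w^2 - 3*w) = (w - 3)*(w - 2)*(w + 1)*(w)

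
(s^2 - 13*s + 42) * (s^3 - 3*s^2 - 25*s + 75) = s^5 - 16*s^4 + 56*s^3 + 274*s^2 - 2025*s + 3150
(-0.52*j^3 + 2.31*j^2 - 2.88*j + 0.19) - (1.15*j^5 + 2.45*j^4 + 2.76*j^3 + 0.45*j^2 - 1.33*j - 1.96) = -1.15*j^5 - 2.45*j^4 - 3.28*j^3 + 1.86*j^2 - 1.55*j + 2.15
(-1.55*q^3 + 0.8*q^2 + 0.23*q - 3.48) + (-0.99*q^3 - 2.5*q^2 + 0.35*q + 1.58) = -2.54*q^3 - 1.7*q^2 + 0.58*q - 1.9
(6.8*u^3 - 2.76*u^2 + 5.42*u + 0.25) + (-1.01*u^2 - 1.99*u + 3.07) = 6.8*u^3 - 3.77*u^2 + 3.43*u + 3.32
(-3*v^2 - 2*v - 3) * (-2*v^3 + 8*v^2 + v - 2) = 6*v^5 - 20*v^4 - 13*v^3 - 20*v^2 + v + 6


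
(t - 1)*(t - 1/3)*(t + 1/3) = t^3 - t^2 - t/9 + 1/9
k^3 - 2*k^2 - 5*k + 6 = (k - 3)*(k - 1)*(k + 2)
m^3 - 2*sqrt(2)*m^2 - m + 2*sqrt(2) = (m - 1)*(m + 1)*(m - 2*sqrt(2))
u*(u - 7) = u^2 - 7*u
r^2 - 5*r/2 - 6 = (r - 4)*(r + 3/2)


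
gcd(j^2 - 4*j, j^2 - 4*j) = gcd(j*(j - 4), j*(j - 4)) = j^2 - 4*j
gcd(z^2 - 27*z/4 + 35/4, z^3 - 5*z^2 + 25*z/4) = 1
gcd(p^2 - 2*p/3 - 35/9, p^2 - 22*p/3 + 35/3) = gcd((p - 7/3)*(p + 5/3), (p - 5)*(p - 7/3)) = p - 7/3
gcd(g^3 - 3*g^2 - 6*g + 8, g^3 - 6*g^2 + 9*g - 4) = g^2 - 5*g + 4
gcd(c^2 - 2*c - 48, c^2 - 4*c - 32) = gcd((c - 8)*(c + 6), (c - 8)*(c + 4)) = c - 8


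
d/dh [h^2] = 2*h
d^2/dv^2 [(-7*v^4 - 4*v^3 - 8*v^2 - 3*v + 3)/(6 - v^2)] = 2*(7*v^6 - 126*v^4 + 27*v^3 + 1647*v^2 + 486*v + 270)/(v^6 - 18*v^4 + 108*v^2 - 216)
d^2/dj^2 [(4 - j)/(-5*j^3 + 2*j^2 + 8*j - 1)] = 2*((j - 4)*(-15*j^2 + 4*j + 8)^2 + (-15*j^2 + 4*j - (j - 4)*(15*j - 2) + 8)*(5*j^3 - 2*j^2 - 8*j + 1))/(5*j^3 - 2*j^2 - 8*j + 1)^3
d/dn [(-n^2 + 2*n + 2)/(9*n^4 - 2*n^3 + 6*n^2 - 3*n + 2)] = (18*n^5 - 56*n^4 - 64*n^3 + 3*n^2 - 28*n + 10)/(81*n^8 - 36*n^7 + 112*n^6 - 78*n^5 + 84*n^4 - 44*n^3 + 33*n^2 - 12*n + 4)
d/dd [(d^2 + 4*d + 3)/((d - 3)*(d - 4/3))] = 3*(-25*d^2 + 6*d + 87)/(9*d^4 - 78*d^3 + 241*d^2 - 312*d + 144)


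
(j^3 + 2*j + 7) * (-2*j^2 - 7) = -2*j^5 - 11*j^3 - 14*j^2 - 14*j - 49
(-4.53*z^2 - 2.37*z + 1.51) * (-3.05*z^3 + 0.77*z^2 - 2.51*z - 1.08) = 13.8165*z^5 + 3.7404*z^4 + 4.9399*z^3 + 12.0038*z^2 - 1.2305*z - 1.6308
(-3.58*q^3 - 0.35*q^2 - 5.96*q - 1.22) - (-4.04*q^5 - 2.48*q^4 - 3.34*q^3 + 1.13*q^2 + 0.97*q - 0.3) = 4.04*q^5 + 2.48*q^4 - 0.24*q^3 - 1.48*q^2 - 6.93*q - 0.92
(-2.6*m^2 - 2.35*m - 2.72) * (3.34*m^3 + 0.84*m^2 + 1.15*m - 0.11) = -8.684*m^5 - 10.033*m^4 - 14.0488*m^3 - 4.7013*m^2 - 2.8695*m + 0.2992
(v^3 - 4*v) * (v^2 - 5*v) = v^5 - 5*v^4 - 4*v^3 + 20*v^2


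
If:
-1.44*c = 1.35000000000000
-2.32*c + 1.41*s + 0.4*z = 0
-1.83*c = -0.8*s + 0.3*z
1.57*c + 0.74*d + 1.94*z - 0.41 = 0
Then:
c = -0.94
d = 0.15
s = -1.80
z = 0.91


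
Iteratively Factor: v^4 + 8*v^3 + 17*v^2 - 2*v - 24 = (v + 2)*(v^3 + 6*v^2 + 5*v - 12) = (v + 2)*(v + 3)*(v^2 + 3*v - 4) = (v - 1)*(v + 2)*(v + 3)*(v + 4)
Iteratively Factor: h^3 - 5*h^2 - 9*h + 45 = (h + 3)*(h^2 - 8*h + 15) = (h - 5)*(h + 3)*(h - 3)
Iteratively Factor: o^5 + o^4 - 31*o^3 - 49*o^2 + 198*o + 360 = (o + 2)*(o^4 - o^3 - 29*o^2 + 9*o + 180) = (o - 3)*(o + 2)*(o^3 + 2*o^2 - 23*o - 60) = (o - 5)*(o - 3)*(o + 2)*(o^2 + 7*o + 12) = (o - 5)*(o - 3)*(o + 2)*(o + 4)*(o + 3)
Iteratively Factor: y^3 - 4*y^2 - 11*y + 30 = (y - 5)*(y^2 + y - 6) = (y - 5)*(y - 2)*(y + 3)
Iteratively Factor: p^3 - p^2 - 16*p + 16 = (p + 4)*(p^2 - 5*p + 4) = (p - 1)*(p + 4)*(p - 4)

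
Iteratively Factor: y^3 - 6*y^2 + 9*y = (y)*(y^2 - 6*y + 9) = y*(y - 3)*(y - 3)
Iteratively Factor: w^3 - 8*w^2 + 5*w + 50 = (w + 2)*(w^2 - 10*w + 25) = (w - 5)*(w + 2)*(w - 5)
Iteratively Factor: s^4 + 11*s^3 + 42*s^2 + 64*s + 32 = (s + 1)*(s^3 + 10*s^2 + 32*s + 32) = (s + 1)*(s + 4)*(s^2 + 6*s + 8) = (s + 1)*(s + 2)*(s + 4)*(s + 4)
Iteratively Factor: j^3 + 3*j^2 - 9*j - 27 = (j + 3)*(j^2 - 9) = (j + 3)^2*(j - 3)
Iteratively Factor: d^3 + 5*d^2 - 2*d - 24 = (d - 2)*(d^2 + 7*d + 12) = (d - 2)*(d + 4)*(d + 3)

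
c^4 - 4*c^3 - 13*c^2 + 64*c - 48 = (c - 4)*(c - 3)*(c - 1)*(c + 4)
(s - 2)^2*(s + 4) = s^3 - 12*s + 16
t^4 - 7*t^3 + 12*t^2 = t^2*(t - 4)*(t - 3)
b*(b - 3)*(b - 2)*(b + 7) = b^4 + 2*b^3 - 29*b^2 + 42*b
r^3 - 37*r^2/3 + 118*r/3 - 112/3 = (r - 8)*(r - 7/3)*(r - 2)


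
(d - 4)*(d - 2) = d^2 - 6*d + 8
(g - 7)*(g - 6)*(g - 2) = g^3 - 15*g^2 + 68*g - 84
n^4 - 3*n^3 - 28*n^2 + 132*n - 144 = (n - 4)*(n - 3)*(n - 2)*(n + 6)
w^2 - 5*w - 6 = (w - 6)*(w + 1)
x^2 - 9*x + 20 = (x - 5)*(x - 4)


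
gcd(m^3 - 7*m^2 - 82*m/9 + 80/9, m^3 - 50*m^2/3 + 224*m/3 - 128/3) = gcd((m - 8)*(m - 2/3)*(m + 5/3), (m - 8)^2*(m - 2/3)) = m^2 - 26*m/3 + 16/3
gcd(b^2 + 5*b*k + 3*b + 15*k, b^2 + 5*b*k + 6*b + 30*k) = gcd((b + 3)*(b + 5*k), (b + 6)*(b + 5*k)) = b + 5*k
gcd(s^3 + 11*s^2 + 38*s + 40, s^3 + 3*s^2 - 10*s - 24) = s^2 + 6*s + 8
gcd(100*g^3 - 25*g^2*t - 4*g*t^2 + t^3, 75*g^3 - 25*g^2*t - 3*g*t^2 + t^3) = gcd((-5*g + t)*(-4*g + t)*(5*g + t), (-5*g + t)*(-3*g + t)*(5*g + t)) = -25*g^2 + t^2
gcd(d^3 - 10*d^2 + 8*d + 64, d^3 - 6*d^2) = 1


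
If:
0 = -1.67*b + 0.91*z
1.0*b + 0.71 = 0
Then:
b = -0.71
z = -1.30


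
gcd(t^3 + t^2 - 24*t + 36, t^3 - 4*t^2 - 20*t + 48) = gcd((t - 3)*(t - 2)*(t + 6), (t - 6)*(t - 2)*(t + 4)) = t - 2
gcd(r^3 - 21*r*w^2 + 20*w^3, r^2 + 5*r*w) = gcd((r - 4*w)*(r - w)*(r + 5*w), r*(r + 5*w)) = r + 5*w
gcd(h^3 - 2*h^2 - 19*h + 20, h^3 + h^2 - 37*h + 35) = h^2 - 6*h + 5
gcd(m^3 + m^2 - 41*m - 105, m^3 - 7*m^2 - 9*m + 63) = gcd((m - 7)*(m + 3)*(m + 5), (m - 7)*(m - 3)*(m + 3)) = m^2 - 4*m - 21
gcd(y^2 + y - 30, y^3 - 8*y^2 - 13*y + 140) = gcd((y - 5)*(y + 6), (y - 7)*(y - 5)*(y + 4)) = y - 5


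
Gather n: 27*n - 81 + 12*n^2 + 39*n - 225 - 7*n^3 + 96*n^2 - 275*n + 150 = -7*n^3 + 108*n^2 - 209*n - 156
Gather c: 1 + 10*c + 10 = 10*c + 11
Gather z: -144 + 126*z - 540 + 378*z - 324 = 504*z - 1008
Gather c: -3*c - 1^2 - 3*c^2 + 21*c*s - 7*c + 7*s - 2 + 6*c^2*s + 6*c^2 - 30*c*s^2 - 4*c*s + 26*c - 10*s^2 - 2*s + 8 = c^2*(6*s + 3) + c*(-30*s^2 + 17*s + 16) - 10*s^2 + 5*s + 5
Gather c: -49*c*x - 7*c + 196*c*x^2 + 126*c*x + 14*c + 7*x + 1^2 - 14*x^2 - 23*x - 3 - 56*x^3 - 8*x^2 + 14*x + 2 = c*(196*x^2 + 77*x + 7) - 56*x^3 - 22*x^2 - 2*x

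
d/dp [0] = 0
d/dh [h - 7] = 1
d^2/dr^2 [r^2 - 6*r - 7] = 2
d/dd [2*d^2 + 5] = 4*d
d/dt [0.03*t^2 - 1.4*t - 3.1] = 0.06*t - 1.4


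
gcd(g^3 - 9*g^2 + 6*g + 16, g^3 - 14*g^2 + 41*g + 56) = g^2 - 7*g - 8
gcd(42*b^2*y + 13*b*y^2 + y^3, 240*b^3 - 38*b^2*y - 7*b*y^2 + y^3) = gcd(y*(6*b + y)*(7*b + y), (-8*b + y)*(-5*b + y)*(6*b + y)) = 6*b + y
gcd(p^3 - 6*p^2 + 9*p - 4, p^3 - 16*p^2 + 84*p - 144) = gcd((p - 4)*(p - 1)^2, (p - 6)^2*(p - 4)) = p - 4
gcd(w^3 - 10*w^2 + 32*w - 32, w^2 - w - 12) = w - 4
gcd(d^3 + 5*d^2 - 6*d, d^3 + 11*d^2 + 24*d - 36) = d^2 + 5*d - 6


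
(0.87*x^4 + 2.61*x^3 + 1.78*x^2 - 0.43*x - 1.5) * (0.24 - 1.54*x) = -1.3398*x^5 - 3.8106*x^4 - 2.1148*x^3 + 1.0894*x^2 + 2.2068*x - 0.36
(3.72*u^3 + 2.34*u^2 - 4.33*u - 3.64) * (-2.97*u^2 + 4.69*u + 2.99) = -11.0484*u^5 + 10.497*u^4 + 34.9575*u^3 - 2.5003*u^2 - 30.0183*u - 10.8836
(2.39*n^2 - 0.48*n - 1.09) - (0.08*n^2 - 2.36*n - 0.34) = 2.31*n^2 + 1.88*n - 0.75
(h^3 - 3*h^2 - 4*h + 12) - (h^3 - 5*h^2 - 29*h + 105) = 2*h^2 + 25*h - 93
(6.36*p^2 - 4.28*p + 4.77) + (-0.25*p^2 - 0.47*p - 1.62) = 6.11*p^2 - 4.75*p + 3.15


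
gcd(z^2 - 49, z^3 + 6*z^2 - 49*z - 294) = z^2 - 49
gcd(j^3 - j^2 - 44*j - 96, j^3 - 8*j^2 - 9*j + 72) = j^2 - 5*j - 24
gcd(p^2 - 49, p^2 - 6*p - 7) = p - 7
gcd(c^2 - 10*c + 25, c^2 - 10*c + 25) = c^2 - 10*c + 25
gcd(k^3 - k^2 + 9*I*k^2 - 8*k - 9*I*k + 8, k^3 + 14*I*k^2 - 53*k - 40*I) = k^2 + 9*I*k - 8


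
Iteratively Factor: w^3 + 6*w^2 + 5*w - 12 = (w + 4)*(w^2 + 2*w - 3) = (w - 1)*(w + 4)*(w + 3)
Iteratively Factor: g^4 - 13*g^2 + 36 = (g + 2)*(g^3 - 2*g^2 - 9*g + 18) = (g - 2)*(g + 2)*(g^2 - 9) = (g - 2)*(g + 2)*(g + 3)*(g - 3)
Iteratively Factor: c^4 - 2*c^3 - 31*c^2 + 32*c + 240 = (c + 3)*(c^3 - 5*c^2 - 16*c + 80) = (c - 5)*(c + 3)*(c^2 - 16) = (c - 5)*(c + 3)*(c + 4)*(c - 4)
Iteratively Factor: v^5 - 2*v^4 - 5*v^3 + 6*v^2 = (v)*(v^4 - 2*v^3 - 5*v^2 + 6*v) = v*(v - 1)*(v^3 - v^2 - 6*v) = v^2*(v - 1)*(v^2 - v - 6) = v^2*(v - 1)*(v + 2)*(v - 3)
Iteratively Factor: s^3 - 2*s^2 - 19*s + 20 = (s + 4)*(s^2 - 6*s + 5) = (s - 5)*(s + 4)*(s - 1)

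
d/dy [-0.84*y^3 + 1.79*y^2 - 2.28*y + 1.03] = -2.52*y^2 + 3.58*y - 2.28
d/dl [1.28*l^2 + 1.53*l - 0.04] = 2.56*l + 1.53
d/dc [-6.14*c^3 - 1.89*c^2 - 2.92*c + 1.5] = -18.42*c^2 - 3.78*c - 2.92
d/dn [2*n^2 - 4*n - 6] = 4*n - 4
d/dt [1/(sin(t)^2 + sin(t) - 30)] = -(2*sin(t) + 1)*cos(t)/(sin(t)^2 + sin(t) - 30)^2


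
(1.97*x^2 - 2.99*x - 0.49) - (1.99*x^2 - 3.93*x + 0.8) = -0.02*x^2 + 0.94*x - 1.29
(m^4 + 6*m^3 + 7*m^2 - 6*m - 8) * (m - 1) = m^5 + 5*m^4 + m^3 - 13*m^2 - 2*m + 8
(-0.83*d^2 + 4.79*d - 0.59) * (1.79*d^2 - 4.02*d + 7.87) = -1.4857*d^4 + 11.9107*d^3 - 26.844*d^2 + 40.0691*d - 4.6433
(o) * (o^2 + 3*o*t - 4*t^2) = o^3 + 3*o^2*t - 4*o*t^2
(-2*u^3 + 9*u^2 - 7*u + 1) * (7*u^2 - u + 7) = -14*u^5 + 65*u^4 - 72*u^3 + 77*u^2 - 50*u + 7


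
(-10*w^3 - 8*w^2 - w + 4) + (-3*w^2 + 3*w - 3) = -10*w^3 - 11*w^2 + 2*w + 1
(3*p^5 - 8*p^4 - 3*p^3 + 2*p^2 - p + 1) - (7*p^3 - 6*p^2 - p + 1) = 3*p^5 - 8*p^4 - 10*p^3 + 8*p^2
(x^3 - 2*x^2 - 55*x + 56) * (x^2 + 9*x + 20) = x^5 + 7*x^4 - 53*x^3 - 479*x^2 - 596*x + 1120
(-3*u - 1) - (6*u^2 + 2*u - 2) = -6*u^2 - 5*u + 1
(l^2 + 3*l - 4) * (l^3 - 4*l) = l^5 + 3*l^4 - 8*l^3 - 12*l^2 + 16*l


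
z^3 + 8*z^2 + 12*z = z*(z + 2)*(z + 6)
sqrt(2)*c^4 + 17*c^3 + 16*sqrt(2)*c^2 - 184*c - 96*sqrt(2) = (c - 2*sqrt(2))*(c + 4*sqrt(2))*(c + 6*sqrt(2))*(sqrt(2)*c + 1)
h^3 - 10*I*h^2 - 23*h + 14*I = (h - 7*I)*(h - 2*I)*(h - I)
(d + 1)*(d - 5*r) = d^2 - 5*d*r + d - 5*r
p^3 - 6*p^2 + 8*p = p*(p - 4)*(p - 2)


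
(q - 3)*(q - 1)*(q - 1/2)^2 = q^4 - 5*q^3 + 29*q^2/4 - 4*q + 3/4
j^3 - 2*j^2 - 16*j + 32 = (j - 4)*(j - 2)*(j + 4)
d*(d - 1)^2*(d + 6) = d^4 + 4*d^3 - 11*d^2 + 6*d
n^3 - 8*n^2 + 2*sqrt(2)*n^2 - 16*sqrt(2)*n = n*(n - 8)*(n + 2*sqrt(2))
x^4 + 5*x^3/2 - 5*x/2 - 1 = (x - 1)*(x + 1/2)*(x + 1)*(x + 2)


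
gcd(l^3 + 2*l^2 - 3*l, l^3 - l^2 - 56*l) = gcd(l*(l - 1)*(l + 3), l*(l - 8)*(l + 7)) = l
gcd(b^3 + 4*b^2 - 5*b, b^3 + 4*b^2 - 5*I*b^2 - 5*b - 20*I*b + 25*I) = b^2 + 4*b - 5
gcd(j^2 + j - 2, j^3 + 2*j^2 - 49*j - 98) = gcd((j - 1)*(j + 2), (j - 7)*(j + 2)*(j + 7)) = j + 2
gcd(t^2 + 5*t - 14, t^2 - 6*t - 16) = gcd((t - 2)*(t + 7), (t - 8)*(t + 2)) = 1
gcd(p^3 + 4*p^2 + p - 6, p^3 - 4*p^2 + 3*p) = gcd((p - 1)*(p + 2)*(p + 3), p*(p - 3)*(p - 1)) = p - 1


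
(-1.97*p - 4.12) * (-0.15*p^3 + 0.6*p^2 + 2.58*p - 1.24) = 0.2955*p^4 - 0.564*p^3 - 7.5546*p^2 - 8.1868*p + 5.1088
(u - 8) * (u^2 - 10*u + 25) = u^3 - 18*u^2 + 105*u - 200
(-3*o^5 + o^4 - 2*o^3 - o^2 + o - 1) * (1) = -3*o^5 + o^4 - 2*o^3 - o^2 + o - 1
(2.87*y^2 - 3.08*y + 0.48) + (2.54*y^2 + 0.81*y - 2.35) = 5.41*y^2 - 2.27*y - 1.87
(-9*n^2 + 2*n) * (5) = -45*n^2 + 10*n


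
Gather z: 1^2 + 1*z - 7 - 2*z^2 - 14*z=-2*z^2 - 13*z - 6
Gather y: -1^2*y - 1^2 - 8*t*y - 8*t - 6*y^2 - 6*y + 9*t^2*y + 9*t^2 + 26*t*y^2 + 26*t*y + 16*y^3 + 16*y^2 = 9*t^2 - 8*t + 16*y^3 + y^2*(26*t + 10) + y*(9*t^2 + 18*t - 7) - 1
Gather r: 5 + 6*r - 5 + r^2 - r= r^2 + 5*r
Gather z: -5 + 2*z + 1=2*z - 4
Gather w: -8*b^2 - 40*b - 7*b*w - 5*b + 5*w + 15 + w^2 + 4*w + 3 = -8*b^2 - 45*b + w^2 + w*(9 - 7*b) + 18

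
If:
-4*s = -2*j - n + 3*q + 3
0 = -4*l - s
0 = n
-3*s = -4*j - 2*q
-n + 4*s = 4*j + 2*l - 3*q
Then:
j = -27/13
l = 15/26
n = 0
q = 9/13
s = -30/13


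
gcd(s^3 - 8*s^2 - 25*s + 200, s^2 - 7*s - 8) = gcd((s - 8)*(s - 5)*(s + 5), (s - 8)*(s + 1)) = s - 8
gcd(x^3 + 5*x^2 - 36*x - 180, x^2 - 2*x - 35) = x + 5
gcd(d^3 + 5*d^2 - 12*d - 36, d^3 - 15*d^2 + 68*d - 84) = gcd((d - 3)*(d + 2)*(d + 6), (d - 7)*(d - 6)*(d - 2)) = 1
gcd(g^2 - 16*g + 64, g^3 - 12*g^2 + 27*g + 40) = g - 8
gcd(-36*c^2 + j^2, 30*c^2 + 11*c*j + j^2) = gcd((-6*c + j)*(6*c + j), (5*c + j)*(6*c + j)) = 6*c + j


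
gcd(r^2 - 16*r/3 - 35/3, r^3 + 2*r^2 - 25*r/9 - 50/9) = r + 5/3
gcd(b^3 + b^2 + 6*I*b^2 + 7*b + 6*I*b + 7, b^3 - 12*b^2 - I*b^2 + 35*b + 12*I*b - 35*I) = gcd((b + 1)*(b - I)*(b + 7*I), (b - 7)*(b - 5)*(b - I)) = b - I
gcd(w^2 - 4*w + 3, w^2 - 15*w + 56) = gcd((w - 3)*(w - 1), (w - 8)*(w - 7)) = 1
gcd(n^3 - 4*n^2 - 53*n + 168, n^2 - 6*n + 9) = n - 3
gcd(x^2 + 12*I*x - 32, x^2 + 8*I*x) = x + 8*I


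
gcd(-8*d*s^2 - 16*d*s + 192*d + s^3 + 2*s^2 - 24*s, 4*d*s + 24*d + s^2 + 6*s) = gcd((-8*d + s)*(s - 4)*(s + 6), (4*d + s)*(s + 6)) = s + 6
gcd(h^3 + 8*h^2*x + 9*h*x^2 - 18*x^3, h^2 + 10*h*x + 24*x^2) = h + 6*x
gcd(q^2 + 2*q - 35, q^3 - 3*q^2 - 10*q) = q - 5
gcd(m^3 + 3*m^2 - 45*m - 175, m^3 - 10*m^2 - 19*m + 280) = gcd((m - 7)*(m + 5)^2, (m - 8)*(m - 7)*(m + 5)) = m^2 - 2*m - 35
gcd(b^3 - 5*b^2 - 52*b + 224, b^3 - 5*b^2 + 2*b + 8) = b - 4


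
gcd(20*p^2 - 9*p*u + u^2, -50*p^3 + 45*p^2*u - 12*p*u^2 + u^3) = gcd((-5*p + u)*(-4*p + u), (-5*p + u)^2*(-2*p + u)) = 5*p - u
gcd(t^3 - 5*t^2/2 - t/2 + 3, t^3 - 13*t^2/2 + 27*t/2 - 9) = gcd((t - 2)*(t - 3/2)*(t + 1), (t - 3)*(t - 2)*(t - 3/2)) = t^2 - 7*t/2 + 3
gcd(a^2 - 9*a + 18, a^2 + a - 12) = a - 3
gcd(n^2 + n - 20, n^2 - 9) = 1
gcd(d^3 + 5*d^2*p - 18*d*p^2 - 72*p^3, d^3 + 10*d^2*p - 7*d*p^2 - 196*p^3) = -d + 4*p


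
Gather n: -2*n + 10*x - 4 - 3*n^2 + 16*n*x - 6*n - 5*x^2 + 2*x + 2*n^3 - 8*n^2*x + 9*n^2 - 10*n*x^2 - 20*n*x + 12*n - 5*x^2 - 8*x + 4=2*n^3 + n^2*(6 - 8*x) + n*(-10*x^2 - 4*x + 4) - 10*x^2 + 4*x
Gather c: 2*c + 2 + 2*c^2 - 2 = 2*c^2 + 2*c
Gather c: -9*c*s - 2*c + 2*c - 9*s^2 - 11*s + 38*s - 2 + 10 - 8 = -9*c*s - 9*s^2 + 27*s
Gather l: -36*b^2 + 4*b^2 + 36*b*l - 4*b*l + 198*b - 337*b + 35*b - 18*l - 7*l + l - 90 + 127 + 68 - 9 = -32*b^2 - 104*b + l*(32*b - 24) + 96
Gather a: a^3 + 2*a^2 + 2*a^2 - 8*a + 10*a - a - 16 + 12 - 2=a^3 + 4*a^2 + a - 6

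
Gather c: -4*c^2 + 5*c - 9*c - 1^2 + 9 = -4*c^2 - 4*c + 8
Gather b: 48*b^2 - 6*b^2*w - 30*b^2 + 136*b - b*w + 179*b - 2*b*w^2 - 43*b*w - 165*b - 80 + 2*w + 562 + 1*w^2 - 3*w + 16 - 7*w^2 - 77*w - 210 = b^2*(18 - 6*w) + b*(-2*w^2 - 44*w + 150) - 6*w^2 - 78*w + 288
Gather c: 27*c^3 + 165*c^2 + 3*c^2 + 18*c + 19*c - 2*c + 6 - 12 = 27*c^3 + 168*c^2 + 35*c - 6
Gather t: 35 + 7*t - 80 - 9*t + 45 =-2*t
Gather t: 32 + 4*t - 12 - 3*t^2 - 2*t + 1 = -3*t^2 + 2*t + 21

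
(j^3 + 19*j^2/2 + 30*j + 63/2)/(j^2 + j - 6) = (2*j^2 + 13*j + 21)/(2*(j - 2))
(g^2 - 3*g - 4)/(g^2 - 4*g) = (g + 1)/g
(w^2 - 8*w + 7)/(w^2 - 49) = (w - 1)/(w + 7)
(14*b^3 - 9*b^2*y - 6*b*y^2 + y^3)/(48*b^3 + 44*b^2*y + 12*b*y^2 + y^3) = (7*b^2 - 8*b*y + y^2)/(24*b^2 + 10*b*y + y^2)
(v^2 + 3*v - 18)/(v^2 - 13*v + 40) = (v^2 + 3*v - 18)/(v^2 - 13*v + 40)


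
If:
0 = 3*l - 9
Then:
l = 3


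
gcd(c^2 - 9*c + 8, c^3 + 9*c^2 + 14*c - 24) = c - 1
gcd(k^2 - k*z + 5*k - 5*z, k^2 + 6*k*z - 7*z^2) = -k + z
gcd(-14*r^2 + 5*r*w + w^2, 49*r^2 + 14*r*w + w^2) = 7*r + w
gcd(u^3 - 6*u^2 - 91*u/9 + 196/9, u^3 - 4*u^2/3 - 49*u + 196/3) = u^2 - 25*u/3 + 28/3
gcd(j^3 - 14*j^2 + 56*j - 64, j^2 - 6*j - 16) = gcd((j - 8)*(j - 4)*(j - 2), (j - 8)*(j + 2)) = j - 8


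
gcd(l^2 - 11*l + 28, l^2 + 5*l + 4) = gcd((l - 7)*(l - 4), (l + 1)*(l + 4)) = 1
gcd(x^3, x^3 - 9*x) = x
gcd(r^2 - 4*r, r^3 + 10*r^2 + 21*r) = r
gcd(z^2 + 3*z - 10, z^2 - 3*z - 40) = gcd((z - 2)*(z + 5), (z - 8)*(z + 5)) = z + 5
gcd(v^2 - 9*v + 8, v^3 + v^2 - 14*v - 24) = 1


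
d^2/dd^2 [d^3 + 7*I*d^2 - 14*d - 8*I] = 6*d + 14*I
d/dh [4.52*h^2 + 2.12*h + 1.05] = 9.04*h + 2.12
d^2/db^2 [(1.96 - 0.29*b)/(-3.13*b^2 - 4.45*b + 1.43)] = ((9.6886 - 5.4462*b)*(3.13*b^2 + 4.45*b - 1.43) + (0.29*b - 1.96)*(6.26*b + 4.45)*(12.52*b + 8.9))/(3.13*b^2 + 4.45*b - 1.43)^3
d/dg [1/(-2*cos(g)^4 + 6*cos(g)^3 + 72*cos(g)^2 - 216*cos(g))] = (-4*cos(g)^3 + 9*cos(g)^2 + 72*cos(g) - 108)*sin(g)/(2*(cos(g)^3 - 3*cos(g)^2 - 36*cos(g) + 108)^2*cos(g)^2)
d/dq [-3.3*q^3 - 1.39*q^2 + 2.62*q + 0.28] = -9.9*q^2 - 2.78*q + 2.62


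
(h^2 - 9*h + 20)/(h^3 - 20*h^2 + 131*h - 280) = (h - 4)/(h^2 - 15*h + 56)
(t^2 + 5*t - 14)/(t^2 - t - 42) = (-t^2 - 5*t + 14)/(-t^2 + t + 42)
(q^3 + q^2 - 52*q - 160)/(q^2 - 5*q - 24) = (q^2 + 9*q + 20)/(q + 3)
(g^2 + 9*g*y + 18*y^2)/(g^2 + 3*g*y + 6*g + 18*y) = (g + 6*y)/(g + 6)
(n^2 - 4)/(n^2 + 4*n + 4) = (n - 2)/(n + 2)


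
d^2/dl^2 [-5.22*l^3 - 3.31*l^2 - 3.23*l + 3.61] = -31.32*l - 6.62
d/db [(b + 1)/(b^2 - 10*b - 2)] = (b^2 - 10*b - 2*(b - 5)*(b + 1) - 2)/(-b^2 + 10*b + 2)^2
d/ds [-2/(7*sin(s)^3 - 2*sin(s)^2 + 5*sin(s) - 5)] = 2*(21*sin(s)^2 - 4*sin(s) + 5)*cos(s)/(7*sin(s)^3 - 2*sin(s)^2 + 5*sin(s) - 5)^2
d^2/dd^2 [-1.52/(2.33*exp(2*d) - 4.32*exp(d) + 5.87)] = (-1.52*(4.66*exp(d) - 4.32)*(9.32*exp(d) - 8.64)*exp(d) + (14.1664*exp(d) - 6.5664)*(2.33*exp(2*d) - 4.32*exp(d) + 5.87))*exp(d)/(2.33*exp(2*d) - 4.32*exp(d) + 5.87)^3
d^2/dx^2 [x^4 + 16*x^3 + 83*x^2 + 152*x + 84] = 12*x^2 + 96*x + 166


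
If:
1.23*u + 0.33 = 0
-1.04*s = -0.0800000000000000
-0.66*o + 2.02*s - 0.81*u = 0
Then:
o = 0.56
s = 0.08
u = -0.27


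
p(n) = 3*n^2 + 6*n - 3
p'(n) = 6*n + 6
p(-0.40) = -4.92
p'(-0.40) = 3.60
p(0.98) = 5.76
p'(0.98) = 11.88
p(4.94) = 99.85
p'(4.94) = 35.64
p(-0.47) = -5.16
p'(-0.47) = 3.18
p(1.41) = 11.42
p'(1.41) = 14.46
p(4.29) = 77.95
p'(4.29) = 31.74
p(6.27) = 152.56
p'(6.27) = 43.62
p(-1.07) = -5.99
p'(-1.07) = -0.42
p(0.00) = -3.00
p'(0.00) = 6.00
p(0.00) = -3.00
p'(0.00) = 6.00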